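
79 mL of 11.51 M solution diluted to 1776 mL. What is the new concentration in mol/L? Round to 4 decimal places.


Dilution: M1*V1 = M2*V2, solve for M2.
M2 = M1*V1 / V2
M2 = 11.51 * 79 / 1776
M2 = 909.29 / 1776
M2 = 0.51198761 mol/L, rounded to 4 dp:

0.5120 mol/L


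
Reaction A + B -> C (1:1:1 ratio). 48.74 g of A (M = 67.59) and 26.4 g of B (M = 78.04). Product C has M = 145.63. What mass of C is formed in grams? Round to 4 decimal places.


Find moles of each reactant; the smaller value is the limiting reagent in a 1:1:1 reaction, so moles_C equals moles of the limiter.
n_A = mass_A / M_A = 48.74 / 67.59 = 0.721113 mol
n_B = mass_B / M_B = 26.4 / 78.04 = 0.338288 mol
Limiting reagent: B (smaller), n_limiting = 0.338288 mol
mass_C = n_limiting * M_C = 0.338288 * 145.63
mass_C = 49.26488144 g, rounded to 4 dp:

49.2649 g


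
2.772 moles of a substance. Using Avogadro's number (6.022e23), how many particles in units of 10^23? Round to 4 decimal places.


N = n * NA, then divide by 1e23 for the requested units.
N / 1e23 = n * 6.022
N / 1e23 = 2.772 * 6.022
N / 1e23 = 16.692984, rounded to 4 dp:

16.6930


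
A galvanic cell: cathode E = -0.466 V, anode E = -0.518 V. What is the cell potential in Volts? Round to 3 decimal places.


Standard cell potential: E_cell = E_cathode - E_anode.
E_cell = -0.466 - (-0.518)
E_cell = 0.052 V, rounded to 3 dp:

0.052 V


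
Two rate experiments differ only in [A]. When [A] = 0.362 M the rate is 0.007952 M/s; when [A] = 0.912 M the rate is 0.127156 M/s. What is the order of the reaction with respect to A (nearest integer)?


Rate is proportional to [A]^n, so rate2/rate1 = ([A]2/[A]1)^n. Take logs to solve for n.
rate2/rate1 = 0.127156 / 0.007952 = 15.9904
[A]2/[A]1 = 0.912 / 0.362 = 2.5193
n = ln(15.9904) / ln(2.5193) = 3.0
Nearest integer order:

3


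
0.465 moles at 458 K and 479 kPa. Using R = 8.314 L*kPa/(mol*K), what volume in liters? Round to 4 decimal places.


PV = nRT, solve for V = nRT / P.
nRT = 0.465 * 8.314 * 458 = 1770.6326
V = 1770.6326 / 479
V = 3.696519 L, rounded to 4 dp:

3.6965 L


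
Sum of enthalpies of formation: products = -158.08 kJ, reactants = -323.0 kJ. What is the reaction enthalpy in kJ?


dH_rxn = sum(dH_f products) - sum(dH_f reactants)
dH_rxn = -158.08 - (-323.0)
dH_rxn = 164.92 kJ:

164.92 kJ


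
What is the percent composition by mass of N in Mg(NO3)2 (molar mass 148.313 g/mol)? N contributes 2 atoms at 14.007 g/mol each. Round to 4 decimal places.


pct = 100 * (n_elem * M_elem) / M_total
mass_contribution = 2 * 14.007 = 28.014 g/mol
pct = 100 * 28.014 / 148.313
pct = 18.8884319 %, rounded to 4 dp:

18.8884 %


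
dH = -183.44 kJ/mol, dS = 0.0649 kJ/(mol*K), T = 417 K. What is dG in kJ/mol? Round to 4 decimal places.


Gibbs: dG = dH - T*dS (consistent units, dS already in kJ/(mol*K)).
T*dS = 417 * 0.0649 = 27.0633
dG = -183.44 - (27.0633)
dG = -210.5033 kJ/mol, rounded to 4 dp:

-210.5033 kJ/mol


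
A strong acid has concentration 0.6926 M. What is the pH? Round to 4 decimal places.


A strong acid dissociates completely, so [H+] equals the given concentration.
pH = -log10([H+]) = -log10(0.6926)
pH = 0.15951751, rounded to 4 dp:

0.1595


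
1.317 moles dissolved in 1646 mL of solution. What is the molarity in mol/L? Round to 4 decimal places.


Convert volume to liters: V_L = V_mL / 1000.
V_L = 1646 / 1000 = 1.646 L
M = n / V_L = 1.317 / 1.646
M = 0.80012151 mol/L, rounded to 4 dp:

0.8001 mol/L


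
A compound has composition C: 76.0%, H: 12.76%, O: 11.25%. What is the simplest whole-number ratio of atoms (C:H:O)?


Assume 100 g of compound, divide each mass% by atomic mass to get moles, then normalize by the smallest to get a raw atom ratio.
Moles per 100 g: C: 76.0/12.011 = 6.3275, H: 12.76/1.008 = 12.6587, O: 11.25/15.999 = 0.7032
Raw ratio (divide by min = 0.7032): C: 8.999, H: 18.002, O: 1.0
Multiply by 1 to clear fractions: C: 8.999 ~= 9, H: 18.002 ~= 18, O: 1.0 ~= 1
Reduce by GCD to get the simplest whole-number ratio:

9:18:1


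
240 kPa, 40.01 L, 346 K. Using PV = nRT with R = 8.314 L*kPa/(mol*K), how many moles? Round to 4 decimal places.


PV = nRT, solve for n = PV / (RT).
PV = 240 * 40.01 = 9602.4
RT = 8.314 * 346 = 2876.644
n = 9602.4 / 2876.644
n = 3.33805643 mol, rounded to 4 dp:

3.3381 mol


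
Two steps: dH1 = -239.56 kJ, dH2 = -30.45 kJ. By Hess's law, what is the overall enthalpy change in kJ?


Hess's law: enthalpy is a state function, so add the step enthalpies.
dH_total = dH1 + dH2 = -239.56 + (-30.45)
dH_total = -270.01 kJ:

-270.01 kJ


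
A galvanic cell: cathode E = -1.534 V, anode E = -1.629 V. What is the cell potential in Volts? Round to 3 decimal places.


Standard cell potential: E_cell = E_cathode - E_anode.
E_cell = -1.534 - (-1.629)
E_cell = 0.095 V, rounded to 3 dp:

0.095 V


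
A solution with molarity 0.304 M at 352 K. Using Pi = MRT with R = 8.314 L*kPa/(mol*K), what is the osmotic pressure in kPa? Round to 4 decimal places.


Osmotic pressure (van't Hoff): Pi = M*R*T.
RT = 8.314 * 352 = 2926.528
Pi = 0.304 * 2926.528
Pi = 889.664512 kPa, rounded to 4 dp:

889.6645 kPa


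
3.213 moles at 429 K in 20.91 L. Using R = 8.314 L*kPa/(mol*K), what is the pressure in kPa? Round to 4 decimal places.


PV = nRT, solve for P = nRT / V.
nRT = 3.213 * 8.314 * 429 = 11459.8264
P = 11459.8264 / 20.91
P = 548.05482544 kPa, rounded to 4 dp:

548.0548 kPa


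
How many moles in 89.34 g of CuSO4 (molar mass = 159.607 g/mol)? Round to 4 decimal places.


n = mass / M
n = 89.34 / 159.607
n = 0.55974989 mol, rounded to 4 dp:

0.5597 mol


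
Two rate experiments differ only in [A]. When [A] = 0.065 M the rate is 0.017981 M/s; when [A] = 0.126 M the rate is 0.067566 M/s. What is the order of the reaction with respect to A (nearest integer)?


Rate is proportional to [A]^n, so rate2/rate1 = ([A]2/[A]1)^n. Take logs to solve for n.
rate2/rate1 = 0.067566 / 0.017981 = 3.7576
[A]2/[A]1 = 0.126 / 0.065 = 1.9385
n = ln(3.7576) / ln(1.9385) = 2.0
Nearest integer order:

2


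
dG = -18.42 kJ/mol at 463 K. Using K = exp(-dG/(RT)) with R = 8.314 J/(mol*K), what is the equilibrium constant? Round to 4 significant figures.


dG is in kJ/mol; multiply by 1000 to match R in J/(mol*K).
RT = 8.314 * 463 = 3849.382 J/mol
exponent = -dG*1000 / (RT) = -(-18.42*1000) / 3849.382 = 4.7851837
K = exp(4.7851837)
K = 119.72335, rounded to 4 significant figures:

119.7


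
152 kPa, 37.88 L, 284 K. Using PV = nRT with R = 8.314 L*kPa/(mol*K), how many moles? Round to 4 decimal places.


PV = nRT, solve for n = PV / (RT).
PV = 152 * 37.88 = 5757.76
RT = 8.314 * 284 = 2361.176
n = 5757.76 / 2361.176
n = 2.43851369 mol, rounded to 4 dp:

2.4385 mol


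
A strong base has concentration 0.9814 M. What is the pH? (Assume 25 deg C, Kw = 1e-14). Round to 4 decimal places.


A strong base dissociates completely, so [OH-] equals the given concentration.
pOH = -log10([OH-]) = -log10(0.9814) = 0.008154
pH = 14 - pOH = 14 - 0.008154
pH = 13.991846, rounded to 4 dp:

13.9918


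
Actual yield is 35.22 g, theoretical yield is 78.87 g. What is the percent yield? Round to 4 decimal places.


% yield = 100 * actual / theoretical
% yield = 100 * 35.22 / 78.87
% yield = 44.65576265 %, rounded to 4 dp:

44.6558 %


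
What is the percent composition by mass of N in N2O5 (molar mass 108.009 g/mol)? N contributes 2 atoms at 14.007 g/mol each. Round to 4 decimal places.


pct = 100 * (n_elem * M_elem) / M_total
mass_contribution = 2 * 14.007 = 28.014 g/mol
pct = 100 * 28.014 / 108.009
pct = 25.93672749 %, rounded to 4 dp:

25.9367 %


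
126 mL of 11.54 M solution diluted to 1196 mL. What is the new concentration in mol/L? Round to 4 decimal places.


Dilution: M1*V1 = M2*V2, solve for M2.
M2 = M1*V1 / V2
M2 = 11.54 * 126 / 1196
M2 = 1454.04 / 1196
M2 = 1.21575251 mol/L, rounded to 4 dp:

1.2158 mol/L


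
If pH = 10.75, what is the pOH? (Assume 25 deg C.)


At 25 deg C, pH + pOH = 14.
pOH = 14 - pH = 14 - 10.75
pOH = 3.25:

3.25


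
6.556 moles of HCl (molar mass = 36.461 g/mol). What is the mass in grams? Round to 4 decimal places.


mass = n * M
mass = 6.556 * 36.461
mass = 239.038316 g, rounded to 4 dp:

239.0383 g


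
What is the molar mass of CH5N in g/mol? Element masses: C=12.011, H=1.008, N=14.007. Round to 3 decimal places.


M = sum(count * atomic_mass) over atoms.
M = 1*12.011 + 5*1.008 + 1*14.007
M = 12.011 + 5.04 + 14.007
M = 31.058 g/mol, rounded to 3 dp:

31.058 g/mol


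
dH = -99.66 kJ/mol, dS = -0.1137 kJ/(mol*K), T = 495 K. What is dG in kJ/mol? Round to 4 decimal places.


Gibbs: dG = dH - T*dS (consistent units, dS already in kJ/(mol*K)).
T*dS = 495 * -0.1137 = -56.2815
dG = -99.66 - (-56.2815)
dG = -43.3785 kJ/mol, rounded to 4 dp:

-43.3785 kJ/mol


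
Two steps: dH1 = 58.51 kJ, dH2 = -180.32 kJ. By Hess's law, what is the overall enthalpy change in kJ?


Hess's law: enthalpy is a state function, so add the step enthalpies.
dH_total = dH1 + dH2 = 58.51 + (-180.32)
dH_total = -121.81 kJ:

-121.81 kJ


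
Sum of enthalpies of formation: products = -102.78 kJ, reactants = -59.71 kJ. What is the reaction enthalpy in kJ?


dH_rxn = sum(dH_f products) - sum(dH_f reactants)
dH_rxn = -102.78 - (-59.71)
dH_rxn = -43.07 kJ:

-43.07 kJ


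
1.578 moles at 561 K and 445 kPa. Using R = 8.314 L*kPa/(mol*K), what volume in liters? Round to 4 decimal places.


PV = nRT, solve for V = nRT / P.
nRT = 1.578 * 8.314 * 561 = 7360.035
V = 7360.035 / 445
V = 16.53940449 L, rounded to 4 dp:

16.5394 L


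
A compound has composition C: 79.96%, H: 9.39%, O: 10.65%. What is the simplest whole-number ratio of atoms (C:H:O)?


Assume 100 g of compound, divide each mass% by atomic mass to get moles, then normalize by the smallest to get a raw atom ratio.
Moles per 100 g: C: 79.96/12.011 = 6.6572, H: 9.39/1.008 = 9.3155, O: 10.65/15.999 = 0.6657
Raw ratio (divide by min = 0.6657): C: 10.001, H: 13.994, O: 1.0
Multiply by 1 to clear fractions: C: 10.001 ~= 10, H: 13.994 ~= 14, O: 1.0 ~= 1
Reduce by GCD to get the simplest whole-number ratio:

10:14:1


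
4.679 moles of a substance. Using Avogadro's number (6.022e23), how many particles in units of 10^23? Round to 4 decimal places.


N = n * NA, then divide by 1e23 for the requested units.
N / 1e23 = n * 6.022
N / 1e23 = 4.679 * 6.022
N / 1e23 = 28.176938, rounded to 4 dp:

28.1769


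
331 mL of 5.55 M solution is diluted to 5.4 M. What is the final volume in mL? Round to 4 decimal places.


Dilution: M1*V1 = M2*V2, solve for V2.
V2 = M1*V1 / M2
V2 = 5.55 * 331 / 5.4
V2 = 1837.05 / 5.4
V2 = 340.19444444 mL, rounded to 4 dp:

340.1944 mL


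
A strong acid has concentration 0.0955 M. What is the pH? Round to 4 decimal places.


A strong acid dissociates completely, so [H+] equals the given concentration.
pH = -log10([H+]) = -log10(0.0955)
pH = 1.01999663, rounded to 4 dp:

1.0200


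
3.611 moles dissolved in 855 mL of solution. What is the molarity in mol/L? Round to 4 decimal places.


Convert volume to liters: V_L = V_mL / 1000.
V_L = 855 / 1000 = 0.855 L
M = n / V_L = 3.611 / 0.855
M = 4.22339181 mol/L, rounded to 4 dp:

4.2234 mol/L


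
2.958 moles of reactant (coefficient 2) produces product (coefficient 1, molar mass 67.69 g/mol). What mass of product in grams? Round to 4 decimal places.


Use the coefficient ratio to convert reactant moles to product moles, then multiply by the product's molar mass.
moles_P = moles_R * (coeff_P / coeff_R) = 2.958 * (1/2) = 1.479
mass_P = moles_P * M_P = 1.479 * 67.69
mass_P = 100.11351 g, rounded to 4 dp:

100.1135 g


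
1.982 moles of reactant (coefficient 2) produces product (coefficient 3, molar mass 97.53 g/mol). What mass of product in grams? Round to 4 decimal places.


Use the coefficient ratio to convert reactant moles to product moles, then multiply by the product's molar mass.
moles_P = moles_R * (coeff_P / coeff_R) = 1.982 * (3/2) = 2.973
mass_P = moles_P * M_P = 2.973 * 97.53
mass_P = 289.95669 g, rounded to 4 dp:

289.9567 g


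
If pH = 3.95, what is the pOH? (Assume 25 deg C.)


At 25 deg C, pH + pOH = 14.
pOH = 14 - pH = 14 - 3.95
pOH = 10.05:

10.05


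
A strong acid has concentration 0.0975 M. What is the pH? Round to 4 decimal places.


A strong acid dissociates completely, so [H+] equals the given concentration.
pH = -log10([H+]) = -log10(0.0975)
pH = 1.01099538, rounded to 4 dp:

1.0110


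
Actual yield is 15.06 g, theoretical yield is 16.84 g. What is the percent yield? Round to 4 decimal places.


% yield = 100 * actual / theoretical
% yield = 100 * 15.06 / 16.84
% yield = 89.42992874 %, rounded to 4 dp:

89.4299 %


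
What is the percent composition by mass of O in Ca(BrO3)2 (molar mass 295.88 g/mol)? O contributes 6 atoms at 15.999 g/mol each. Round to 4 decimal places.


pct = 100 * (n_elem * M_elem) / M_total
mass_contribution = 6 * 15.999 = 95.994 g/mol
pct = 100 * 95.994 / 295.88
pct = 32.4435582 %, rounded to 4 dp:

32.4436 %


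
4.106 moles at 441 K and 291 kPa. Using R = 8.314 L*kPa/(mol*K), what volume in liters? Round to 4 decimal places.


PV = nRT, solve for V = nRT / P.
nRT = 4.106 * 8.314 * 441 = 15054.5422
V = 15054.5422 / 291
V = 51.73382199 L, rounded to 4 dp:

51.7338 L


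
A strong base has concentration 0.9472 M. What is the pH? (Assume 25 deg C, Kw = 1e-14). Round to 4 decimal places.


A strong base dissociates completely, so [OH-] equals the given concentration.
pOH = -log10([OH-]) = -log10(0.9472) = 0.023558
pH = 14 - pOH = 14 - 0.023558
pH = 13.976442, rounded to 4 dp:

13.9764


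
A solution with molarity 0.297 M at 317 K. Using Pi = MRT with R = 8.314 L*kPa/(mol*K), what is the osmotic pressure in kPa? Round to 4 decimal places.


Osmotic pressure (van't Hoff): Pi = M*R*T.
RT = 8.314 * 317 = 2635.538
Pi = 0.297 * 2635.538
Pi = 782.754786 kPa, rounded to 4 dp:

782.7548 kPa


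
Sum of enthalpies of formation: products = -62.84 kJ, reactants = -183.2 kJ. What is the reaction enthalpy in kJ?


dH_rxn = sum(dH_f products) - sum(dH_f reactants)
dH_rxn = -62.84 - (-183.2)
dH_rxn = 120.36 kJ:

120.36 kJ


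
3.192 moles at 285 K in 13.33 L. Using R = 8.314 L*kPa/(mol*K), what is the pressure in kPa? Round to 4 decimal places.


PV = nRT, solve for P = nRT / V.
nRT = 3.192 * 8.314 * 285 = 7563.4121
P = 7563.4121 / 13.33
P = 567.39775694 kPa, rounded to 4 dp:

567.3978 kPa


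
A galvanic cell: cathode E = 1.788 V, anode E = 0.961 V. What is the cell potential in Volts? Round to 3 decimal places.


Standard cell potential: E_cell = E_cathode - E_anode.
E_cell = 1.788 - (0.961)
E_cell = 0.827 V, rounded to 3 dp:

0.827 V


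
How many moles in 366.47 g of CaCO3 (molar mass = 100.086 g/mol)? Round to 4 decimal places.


n = mass / M
n = 366.47 / 100.086
n = 3.66155107 mol, rounded to 4 dp:

3.6616 mol


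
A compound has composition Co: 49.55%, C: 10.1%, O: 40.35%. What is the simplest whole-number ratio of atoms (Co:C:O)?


Assume 100 g of compound, divide each mass% by atomic mass to get moles, then normalize by the smallest to get a raw atom ratio.
Moles per 100 g: Co: 49.55/58.933 = 0.8408, C: 10.1/12.011 = 0.8409, O: 40.35/15.999 = 2.522
Raw ratio (divide by min = 0.8408): Co: 1.0, C: 1.0, O: 3.0
Multiply by 1 to clear fractions: Co: 1.0 ~= 1, C: 1.0 ~= 1, O: 3.0 ~= 3
Reduce by GCD to get the simplest whole-number ratio:

1:1:3


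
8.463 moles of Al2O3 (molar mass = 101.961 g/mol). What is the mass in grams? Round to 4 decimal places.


mass = n * M
mass = 8.463 * 101.961
mass = 862.895943 g, rounded to 4 dp:

862.8959 g


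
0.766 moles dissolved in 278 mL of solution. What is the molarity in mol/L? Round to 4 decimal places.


Convert volume to liters: V_L = V_mL / 1000.
V_L = 278 / 1000 = 0.278 L
M = n / V_L = 0.766 / 0.278
M = 2.75539568 mol/L, rounded to 4 dp:

2.7554 mol/L


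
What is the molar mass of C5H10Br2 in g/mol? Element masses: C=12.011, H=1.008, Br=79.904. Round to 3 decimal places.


M = sum(count * atomic_mass) over atoms.
M = 5*12.011 + 10*1.008 + 2*79.904
M = 60.055 + 10.08 + 159.808
M = 229.943 g/mol, rounded to 3 dp:

229.943 g/mol


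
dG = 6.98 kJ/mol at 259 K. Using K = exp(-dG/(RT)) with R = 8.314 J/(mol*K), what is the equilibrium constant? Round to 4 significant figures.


dG is in kJ/mol; multiply by 1000 to match R in J/(mol*K).
RT = 8.314 * 259 = 2153.326 J/mol
exponent = -dG*1000 / (RT) = -(6.98*1000) / 2153.326 = -3.24149711
K = exp(-3.24149711)
K = 0.039105306, rounded to 4 significant figures:

0.03911


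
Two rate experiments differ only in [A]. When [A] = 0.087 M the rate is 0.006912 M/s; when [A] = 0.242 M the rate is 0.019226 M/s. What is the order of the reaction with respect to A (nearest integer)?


Rate is proportional to [A]^n, so rate2/rate1 = ([A]2/[A]1)^n. Take logs to solve for n.
rate2/rate1 = 0.019226 / 0.006912 = 2.7815
[A]2/[A]1 = 0.242 / 0.087 = 2.7816
n = ln(2.7815) / ln(2.7816) = 1.0
Nearest integer order:

1


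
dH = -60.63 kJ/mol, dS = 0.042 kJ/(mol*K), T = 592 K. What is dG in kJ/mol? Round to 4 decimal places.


Gibbs: dG = dH - T*dS (consistent units, dS already in kJ/(mol*K)).
T*dS = 592 * 0.042 = 24.864
dG = -60.63 - (24.864)
dG = -85.494 kJ/mol, rounded to 4 dp:

-85.4940 kJ/mol


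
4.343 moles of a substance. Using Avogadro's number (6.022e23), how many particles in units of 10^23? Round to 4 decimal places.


N = n * NA, then divide by 1e23 for the requested units.
N / 1e23 = n * 6.022
N / 1e23 = 4.343 * 6.022
N / 1e23 = 26.153546, rounded to 4 dp:

26.1535


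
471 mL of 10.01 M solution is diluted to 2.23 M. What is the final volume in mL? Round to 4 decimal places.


Dilution: M1*V1 = M2*V2, solve for V2.
V2 = M1*V1 / M2
V2 = 10.01 * 471 / 2.23
V2 = 4714.71 / 2.23
V2 = 2114.21973094 mL, rounded to 4 dp:

2114.2197 mL


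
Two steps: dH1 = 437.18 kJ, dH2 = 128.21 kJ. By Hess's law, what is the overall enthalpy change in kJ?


Hess's law: enthalpy is a state function, so add the step enthalpies.
dH_total = dH1 + dH2 = 437.18 + (128.21)
dH_total = 565.39 kJ:

565.39 kJ


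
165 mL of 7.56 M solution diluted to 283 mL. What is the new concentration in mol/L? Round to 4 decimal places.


Dilution: M1*V1 = M2*V2, solve for M2.
M2 = M1*V1 / V2
M2 = 7.56 * 165 / 283
M2 = 1247.4 / 283
M2 = 4.40777385 mol/L, rounded to 4 dp:

4.4078 mol/L


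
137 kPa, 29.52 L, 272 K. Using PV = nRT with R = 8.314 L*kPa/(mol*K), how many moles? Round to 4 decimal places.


PV = nRT, solve for n = PV / (RT).
PV = 137 * 29.52 = 4044.24
RT = 8.314 * 272 = 2261.408
n = 4044.24 / 2261.408
n = 1.78837255 mol, rounded to 4 dp:

1.7884 mol


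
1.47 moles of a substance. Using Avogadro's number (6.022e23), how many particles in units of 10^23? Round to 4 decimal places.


N = n * NA, then divide by 1e23 for the requested units.
N / 1e23 = n * 6.022
N / 1e23 = 1.47 * 6.022
N / 1e23 = 8.85234, rounded to 4 dp:

8.8523


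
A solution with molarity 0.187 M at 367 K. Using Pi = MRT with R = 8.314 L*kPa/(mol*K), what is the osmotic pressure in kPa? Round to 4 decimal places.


Osmotic pressure (van't Hoff): Pi = M*R*T.
RT = 8.314 * 367 = 3051.238
Pi = 0.187 * 3051.238
Pi = 570.581506 kPa, rounded to 4 dp:

570.5815 kPa


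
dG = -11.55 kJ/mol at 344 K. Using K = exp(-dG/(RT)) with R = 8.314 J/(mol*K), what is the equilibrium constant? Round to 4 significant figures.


dG is in kJ/mol; multiply by 1000 to match R in J/(mol*K).
RT = 8.314 * 344 = 2860.016 J/mol
exponent = -dG*1000 / (RT) = -(-11.55*1000) / 2860.016 = 4.03843895
K = exp(4.03843895)
K = 56.737703, rounded to 4 significant figures:

56.74


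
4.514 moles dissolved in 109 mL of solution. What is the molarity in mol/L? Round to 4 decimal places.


Convert volume to liters: V_L = V_mL / 1000.
V_L = 109 / 1000 = 0.109 L
M = n / V_L = 4.514 / 0.109
M = 41.41284404 mol/L, rounded to 4 dp:

41.4128 mol/L


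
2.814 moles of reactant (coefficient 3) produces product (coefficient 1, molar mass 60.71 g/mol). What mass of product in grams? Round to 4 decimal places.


Use the coefficient ratio to convert reactant moles to product moles, then multiply by the product's molar mass.
moles_P = moles_R * (coeff_P / coeff_R) = 2.814 * (1/3) = 0.938
mass_P = moles_P * M_P = 0.938 * 60.71
mass_P = 56.94598 g, rounded to 4 dp:

56.9460 g


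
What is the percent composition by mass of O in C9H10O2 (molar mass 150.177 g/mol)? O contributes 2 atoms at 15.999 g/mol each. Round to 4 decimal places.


pct = 100 * (n_elem * M_elem) / M_total
mass_contribution = 2 * 15.999 = 31.998 g/mol
pct = 100 * 31.998 / 150.177
pct = 21.30685791 %, rounded to 4 dp:

21.3069 %


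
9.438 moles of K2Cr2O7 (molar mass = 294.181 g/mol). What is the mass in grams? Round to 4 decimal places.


mass = n * M
mass = 9.438 * 294.181
mass = 2776.480278 g, rounded to 4 dp:

2776.4803 g


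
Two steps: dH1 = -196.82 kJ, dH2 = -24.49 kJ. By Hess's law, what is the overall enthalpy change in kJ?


Hess's law: enthalpy is a state function, so add the step enthalpies.
dH_total = dH1 + dH2 = -196.82 + (-24.49)
dH_total = -221.31 kJ:

-221.31 kJ


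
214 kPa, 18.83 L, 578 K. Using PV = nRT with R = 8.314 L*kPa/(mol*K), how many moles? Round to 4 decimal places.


PV = nRT, solve for n = PV / (RT).
PV = 214 * 18.83 = 4029.62
RT = 8.314 * 578 = 4805.492
n = 4029.62 / 4805.492
n = 0.83854473 mol, rounded to 4 dp:

0.8385 mol


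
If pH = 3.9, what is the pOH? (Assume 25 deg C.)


At 25 deg C, pH + pOH = 14.
pOH = 14 - pH = 14 - 3.9
pOH = 10.1:

10.10


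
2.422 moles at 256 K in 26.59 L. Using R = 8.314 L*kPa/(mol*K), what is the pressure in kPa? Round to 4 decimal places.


PV = nRT, solve for P = nRT / V.
nRT = 2.422 * 8.314 * 256 = 5154.946
P = 5154.946 / 26.59
P = 193.86784505 kPa, rounded to 4 dp:

193.8678 kPa


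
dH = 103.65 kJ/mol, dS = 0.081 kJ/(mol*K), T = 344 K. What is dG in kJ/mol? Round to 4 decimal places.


Gibbs: dG = dH - T*dS (consistent units, dS already in kJ/(mol*K)).
T*dS = 344 * 0.081 = 27.864
dG = 103.65 - (27.864)
dG = 75.786 kJ/mol, rounded to 4 dp:

75.7860 kJ/mol


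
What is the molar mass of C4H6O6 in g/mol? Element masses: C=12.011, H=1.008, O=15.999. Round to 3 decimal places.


M = sum(count * atomic_mass) over atoms.
M = 4*12.011 + 6*1.008 + 6*15.999
M = 48.044 + 6.048 + 95.994
M = 150.086 g/mol, rounded to 3 dp:

150.086 g/mol


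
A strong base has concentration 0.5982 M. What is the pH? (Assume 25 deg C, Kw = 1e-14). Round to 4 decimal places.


A strong base dissociates completely, so [OH-] equals the given concentration.
pOH = -log10([OH-]) = -log10(0.5982) = 0.223154
pH = 14 - pOH = 14 - 0.223154
pH = 13.776846, rounded to 4 dp:

13.7768


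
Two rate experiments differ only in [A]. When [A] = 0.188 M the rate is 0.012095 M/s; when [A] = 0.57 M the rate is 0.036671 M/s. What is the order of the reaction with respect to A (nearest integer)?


Rate is proportional to [A]^n, so rate2/rate1 = ([A]2/[A]1)^n. Take logs to solve for n.
rate2/rate1 = 0.036671 / 0.012095 = 3.0319
[A]2/[A]1 = 0.57 / 0.188 = 3.0319
n = ln(3.0319) / ln(3.0319) = 1.0
Nearest integer order:

1


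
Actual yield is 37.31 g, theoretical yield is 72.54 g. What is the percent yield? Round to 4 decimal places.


% yield = 100 * actual / theoretical
% yield = 100 * 37.31 / 72.54
% yield = 51.43369176 %, rounded to 4 dp:

51.4337 %


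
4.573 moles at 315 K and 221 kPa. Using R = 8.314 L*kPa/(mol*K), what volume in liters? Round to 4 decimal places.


PV = nRT, solve for V = nRT / P.
nRT = 4.573 * 8.314 * 315 = 11976.2754
V = 11976.2754 / 221
V = 54.1912914 L, rounded to 4 dp:

54.1913 L


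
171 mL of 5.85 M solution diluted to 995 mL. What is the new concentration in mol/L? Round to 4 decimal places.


Dilution: M1*V1 = M2*V2, solve for M2.
M2 = M1*V1 / V2
M2 = 5.85 * 171 / 995
M2 = 1000.35 / 995
M2 = 1.00537688 mol/L, rounded to 4 dp:

1.0054 mol/L


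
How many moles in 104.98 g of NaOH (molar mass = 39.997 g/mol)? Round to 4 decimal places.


n = mass / M
n = 104.98 / 39.997
n = 2.62469685 mol, rounded to 4 dp:

2.6247 mol


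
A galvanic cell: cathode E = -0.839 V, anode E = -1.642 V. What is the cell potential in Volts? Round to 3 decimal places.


Standard cell potential: E_cell = E_cathode - E_anode.
E_cell = -0.839 - (-1.642)
E_cell = 0.803 V, rounded to 3 dp:

0.803 V


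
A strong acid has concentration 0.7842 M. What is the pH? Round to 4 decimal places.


A strong acid dissociates completely, so [H+] equals the given concentration.
pH = -log10([H+]) = -log10(0.7842)
pH = 0.10557316, rounded to 4 dp:

0.1056


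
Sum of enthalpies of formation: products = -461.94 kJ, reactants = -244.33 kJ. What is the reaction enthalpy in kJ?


dH_rxn = sum(dH_f products) - sum(dH_f reactants)
dH_rxn = -461.94 - (-244.33)
dH_rxn = -217.61 kJ:

-217.61 kJ


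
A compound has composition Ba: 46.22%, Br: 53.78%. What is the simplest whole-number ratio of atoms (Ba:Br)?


Assume 100 g of compound, divide each mass% by atomic mass to get moles, then normalize by the smallest to get a raw atom ratio.
Moles per 100 g: Ba: 46.22/137.327 = 0.3366, Br: 53.78/79.904 = 0.6731
Raw ratio (divide by min = 0.3366): Ba: 1.0, Br: 2.0
Multiply by 1 to clear fractions: Ba: 1.0 ~= 1, Br: 2.0 ~= 2
Reduce by GCD to get the simplest whole-number ratio:

1:2


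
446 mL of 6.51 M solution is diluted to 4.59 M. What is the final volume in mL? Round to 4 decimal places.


Dilution: M1*V1 = M2*V2, solve for V2.
V2 = M1*V1 / M2
V2 = 6.51 * 446 / 4.59
V2 = 2903.46 / 4.59
V2 = 632.5620915 mL, rounded to 4 dp:

632.5621 mL


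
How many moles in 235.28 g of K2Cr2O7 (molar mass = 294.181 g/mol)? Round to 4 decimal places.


n = mass / M
n = 235.28 / 294.181
n = 0.79977973 mol, rounded to 4 dp:

0.7998 mol


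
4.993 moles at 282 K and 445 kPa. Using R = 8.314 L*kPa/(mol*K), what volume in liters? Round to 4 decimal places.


PV = nRT, solve for V = nRT / P.
nRT = 4.993 * 8.314 * 282 = 11706.3282
V = 11706.3282 / 445
V = 26.30635551 L, rounded to 4 dp:

26.3064 L


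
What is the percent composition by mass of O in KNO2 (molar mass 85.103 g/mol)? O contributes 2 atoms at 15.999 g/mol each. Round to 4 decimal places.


pct = 100 * (n_elem * M_elem) / M_total
mass_contribution = 2 * 15.999 = 31.998 g/mol
pct = 100 * 31.998 / 85.103
pct = 37.59914457 %, rounded to 4 dp:

37.5991 %


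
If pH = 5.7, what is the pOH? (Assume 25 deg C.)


At 25 deg C, pH + pOH = 14.
pOH = 14 - pH = 14 - 5.7
pOH = 8.3:

8.30


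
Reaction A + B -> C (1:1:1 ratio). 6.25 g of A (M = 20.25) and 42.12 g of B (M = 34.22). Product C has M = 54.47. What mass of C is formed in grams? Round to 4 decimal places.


Find moles of each reactant; the smaller value is the limiting reagent in a 1:1:1 reaction, so moles_C equals moles of the limiter.
n_A = mass_A / M_A = 6.25 / 20.25 = 0.308642 mol
n_B = mass_B / M_B = 42.12 / 34.22 = 1.230859 mol
Limiting reagent: A (smaller), n_limiting = 0.308642 mol
mass_C = n_limiting * M_C = 0.308642 * 54.47
mass_C = 16.81172974 g, rounded to 4 dp:

16.8117 g


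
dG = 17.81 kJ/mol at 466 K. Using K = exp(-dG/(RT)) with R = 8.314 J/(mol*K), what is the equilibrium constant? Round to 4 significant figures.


dG is in kJ/mol; multiply by 1000 to match R in J/(mol*K).
RT = 8.314 * 466 = 3874.324 J/mol
exponent = -dG*1000 / (RT) = -(17.81*1000) / 3874.324 = -4.59693097
K = exp(-4.59693097)
K = 0.010082733, rounded to 4 significant figures:

0.01008


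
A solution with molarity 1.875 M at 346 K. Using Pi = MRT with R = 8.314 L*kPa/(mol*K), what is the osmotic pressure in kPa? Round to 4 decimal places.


Osmotic pressure (van't Hoff): Pi = M*R*T.
RT = 8.314 * 346 = 2876.644
Pi = 1.875 * 2876.644
Pi = 5393.7075 kPa, rounded to 4 dp:

5393.7075 kPa


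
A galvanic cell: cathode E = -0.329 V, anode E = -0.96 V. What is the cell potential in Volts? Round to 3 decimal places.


Standard cell potential: E_cell = E_cathode - E_anode.
E_cell = -0.329 - (-0.96)
E_cell = 0.631 V, rounded to 3 dp:

0.631 V


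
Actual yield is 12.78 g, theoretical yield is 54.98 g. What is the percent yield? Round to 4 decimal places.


% yield = 100 * actual / theoretical
% yield = 100 * 12.78 / 54.98
% yield = 23.2448163 %, rounded to 4 dp:

23.2448 %


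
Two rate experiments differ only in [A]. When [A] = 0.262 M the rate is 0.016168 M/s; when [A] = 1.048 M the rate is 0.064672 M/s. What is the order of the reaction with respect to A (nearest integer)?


Rate is proportional to [A]^n, so rate2/rate1 = ([A]2/[A]1)^n. Take logs to solve for n.
rate2/rate1 = 0.064672 / 0.016168 = 4.0
[A]2/[A]1 = 1.048 / 0.262 = 4.0
n = ln(4.0) / ln(4.0) = 1.0
Nearest integer order:

1


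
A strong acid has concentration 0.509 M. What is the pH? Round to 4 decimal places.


A strong acid dissociates completely, so [H+] equals the given concentration.
pH = -log10([H+]) = -log10(0.509)
pH = 0.29328222, rounded to 4 dp:

0.2933


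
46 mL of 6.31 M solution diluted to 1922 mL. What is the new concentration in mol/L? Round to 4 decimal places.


Dilution: M1*V1 = M2*V2, solve for M2.
M2 = M1*V1 / V2
M2 = 6.31 * 46 / 1922
M2 = 290.26 / 1922
M2 = 0.15101977 mol/L, rounded to 4 dp:

0.1510 mol/L


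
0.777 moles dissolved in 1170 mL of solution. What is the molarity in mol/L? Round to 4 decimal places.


Convert volume to liters: V_L = V_mL / 1000.
V_L = 1170 / 1000 = 1.17 L
M = n / V_L = 0.777 / 1.17
M = 0.66410256 mol/L, rounded to 4 dp:

0.6641 mol/L


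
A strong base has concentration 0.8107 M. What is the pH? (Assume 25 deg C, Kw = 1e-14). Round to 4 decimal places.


A strong base dissociates completely, so [OH-] equals the given concentration.
pOH = -log10([OH-]) = -log10(0.8107) = 0.09114
pH = 14 - pOH = 14 - 0.09114
pH = 13.90886, rounded to 4 dp:

13.9089


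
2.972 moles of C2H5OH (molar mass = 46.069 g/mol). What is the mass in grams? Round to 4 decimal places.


mass = n * M
mass = 2.972 * 46.069
mass = 136.917068 g, rounded to 4 dp:

136.9171 g


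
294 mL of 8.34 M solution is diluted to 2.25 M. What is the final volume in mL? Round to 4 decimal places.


Dilution: M1*V1 = M2*V2, solve for V2.
V2 = M1*V1 / M2
V2 = 8.34 * 294 / 2.25
V2 = 2451.96 / 2.25
V2 = 1089.76 mL, rounded to 4 dp:

1089.7600 mL


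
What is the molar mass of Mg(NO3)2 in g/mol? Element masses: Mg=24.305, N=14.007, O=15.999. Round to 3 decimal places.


M = sum(count * atomic_mass) over atoms.
M = 1*24.305 + 2*14.007 + 6*15.999
M = 24.305 + 28.014 + 95.994
M = 148.313 g/mol, rounded to 3 dp:

148.313 g/mol


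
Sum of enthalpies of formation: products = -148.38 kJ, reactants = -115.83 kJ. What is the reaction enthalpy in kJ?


dH_rxn = sum(dH_f products) - sum(dH_f reactants)
dH_rxn = -148.38 - (-115.83)
dH_rxn = -32.55 kJ:

-32.55 kJ


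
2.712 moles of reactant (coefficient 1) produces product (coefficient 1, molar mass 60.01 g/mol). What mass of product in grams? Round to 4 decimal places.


Use the coefficient ratio to convert reactant moles to product moles, then multiply by the product's molar mass.
moles_P = moles_R * (coeff_P / coeff_R) = 2.712 * (1/1) = 2.712
mass_P = moles_P * M_P = 2.712 * 60.01
mass_P = 162.74712 g, rounded to 4 dp:

162.7471 g


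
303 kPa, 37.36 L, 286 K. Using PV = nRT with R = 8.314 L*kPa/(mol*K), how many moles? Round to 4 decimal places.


PV = nRT, solve for n = PV / (RT).
PV = 303 * 37.36 = 11320.08
RT = 8.314 * 286 = 2377.804
n = 11320.08 / 2377.804
n = 4.76072881 mol, rounded to 4 dp:

4.7607 mol


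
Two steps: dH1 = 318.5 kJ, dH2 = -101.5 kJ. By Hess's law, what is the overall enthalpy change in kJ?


Hess's law: enthalpy is a state function, so add the step enthalpies.
dH_total = dH1 + dH2 = 318.5 + (-101.5)
dH_total = 217.0 kJ:

217.00 kJ


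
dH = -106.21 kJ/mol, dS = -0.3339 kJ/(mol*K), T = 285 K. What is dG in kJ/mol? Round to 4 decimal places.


Gibbs: dG = dH - T*dS (consistent units, dS already in kJ/(mol*K)).
T*dS = 285 * -0.3339 = -95.1615
dG = -106.21 - (-95.1615)
dG = -11.0485 kJ/mol, rounded to 4 dp:

-11.0485 kJ/mol


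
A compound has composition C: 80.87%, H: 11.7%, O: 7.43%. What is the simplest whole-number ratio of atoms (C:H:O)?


Assume 100 g of compound, divide each mass% by atomic mass to get moles, then normalize by the smallest to get a raw atom ratio.
Moles per 100 g: C: 80.87/12.011 = 6.733, H: 11.7/1.008 = 11.6071, O: 7.43/15.999 = 0.4644
Raw ratio (divide by min = 0.4644): C: 14.498, H: 24.994, O: 1.0
Multiply by 2 to clear fractions: C: 28.996 ~= 29, H: 49.987 ~= 50, O: 2.0 ~= 2
Reduce by GCD to get the simplest whole-number ratio:

29:50:2


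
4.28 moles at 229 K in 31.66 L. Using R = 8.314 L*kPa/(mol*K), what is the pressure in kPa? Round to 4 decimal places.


PV = nRT, solve for P = nRT / V.
nRT = 4.28 * 8.314 * 229 = 8148.7177
P = 8148.7177 / 31.66
P = 257.38211308 kPa, rounded to 4 dp:

257.3821 kPa


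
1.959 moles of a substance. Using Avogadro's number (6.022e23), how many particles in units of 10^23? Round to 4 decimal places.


N = n * NA, then divide by 1e23 for the requested units.
N / 1e23 = n * 6.022
N / 1e23 = 1.959 * 6.022
N / 1e23 = 11.797098, rounded to 4 dp:

11.7971


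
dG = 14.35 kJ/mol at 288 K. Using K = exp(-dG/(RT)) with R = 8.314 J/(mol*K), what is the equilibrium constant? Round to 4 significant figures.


dG is in kJ/mol; multiply by 1000 to match R in J/(mol*K).
RT = 8.314 * 288 = 2394.432 J/mol
exponent = -dG*1000 / (RT) = -(14.35*1000) / 2394.432 = -5.99307059
K = exp(-5.99307059)
K = 0.0024959881, rounded to 4 significant figures:

0.002496


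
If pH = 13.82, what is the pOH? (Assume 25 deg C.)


At 25 deg C, pH + pOH = 14.
pOH = 14 - pH = 14 - 13.82
pOH = 0.18:

0.18


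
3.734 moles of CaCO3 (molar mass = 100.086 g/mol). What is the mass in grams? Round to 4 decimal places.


mass = n * M
mass = 3.734 * 100.086
mass = 373.721124 g, rounded to 4 dp:

373.7211 g


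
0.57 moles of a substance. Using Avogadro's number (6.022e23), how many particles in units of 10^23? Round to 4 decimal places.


N = n * NA, then divide by 1e23 for the requested units.
N / 1e23 = n * 6.022
N / 1e23 = 0.57 * 6.022
N / 1e23 = 3.43254, rounded to 4 dp:

3.4325


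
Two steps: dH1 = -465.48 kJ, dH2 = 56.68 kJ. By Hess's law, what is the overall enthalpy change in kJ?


Hess's law: enthalpy is a state function, so add the step enthalpies.
dH_total = dH1 + dH2 = -465.48 + (56.68)
dH_total = -408.8 kJ:

-408.80 kJ


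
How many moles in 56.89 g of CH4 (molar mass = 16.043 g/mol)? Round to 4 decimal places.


n = mass / M
n = 56.89 / 16.043
n = 3.54609487 mol, rounded to 4 dp:

3.5461 mol


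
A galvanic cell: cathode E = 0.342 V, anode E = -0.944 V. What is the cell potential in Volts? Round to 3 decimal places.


Standard cell potential: E_cell = E_cathode - E_anode.
E_cell = 0.342 - (-0.944)
E_cell = 1.286 V, rounded to 3 dp:

1.286 V


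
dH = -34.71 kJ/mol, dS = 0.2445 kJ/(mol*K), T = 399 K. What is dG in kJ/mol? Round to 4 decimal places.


Gibbs: dG = dH - T*dS (consistent units, dS already in kJ/(mol*K)).
T*dS = 399 * 0.2445 = 97.5555
dG = -34.71 - (97.5555)
dG = -132.2655 kJ/mol, rounded to 4 dp:

-132.2655 kJ/mol


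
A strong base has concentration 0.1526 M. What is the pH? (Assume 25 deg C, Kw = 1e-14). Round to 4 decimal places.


A strong base dissociates completely, so [OH-] equals the given concentration.
pOH = -log10([OH-]) = -log10(0.1526) = 0.816445
pH = 14 - pOH = 14 - 0.816445
pH = 13.183555, rounded to 4 dp:

13.1836


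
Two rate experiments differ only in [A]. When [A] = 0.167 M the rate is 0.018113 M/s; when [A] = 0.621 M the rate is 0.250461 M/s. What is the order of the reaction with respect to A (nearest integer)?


Rate is proportional to [A]^n, so rate2/rate1 = ([A]2/[A]1)^n. Take logs to solve for n.
rate2/rate1 = 0.250461 / 0.018113 = 13.8277
[A]2/[A]1 = 0.621 / 0.167 = 3.7186
n = ln(13.8277) / ln(3.7186) = 2.0
Nearest integer order:

2


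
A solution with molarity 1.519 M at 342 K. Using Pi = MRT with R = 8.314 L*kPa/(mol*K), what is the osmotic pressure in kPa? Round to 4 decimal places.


Osmotic pressure (van't Hoff): Pi = M*R*T.
RT = 8.314 * 342 = 2843.388
Pi = 1.519 * 2843.388
Pi = 4319.106372 kPa, rounded to 4 dp:

4319.1064 kPa


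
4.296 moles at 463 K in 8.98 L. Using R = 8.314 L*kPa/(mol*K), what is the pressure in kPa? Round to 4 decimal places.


PV = nRT, solve for P = nRT / V.
nRT = 4.296 * 8.314 * 463 = 16536.9451
P = 16536.9451 / 8.98
P = 1841.53063474 kPa, rounded to 4 dp:

1841.5306 kPa


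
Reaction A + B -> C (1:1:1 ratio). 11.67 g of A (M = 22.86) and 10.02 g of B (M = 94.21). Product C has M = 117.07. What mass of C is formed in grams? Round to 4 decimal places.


Find moles of each reactant; the smaller value is the limiting reagent in a 1:1:1 reaction, so moles_C equals moles of the limiter.
n_A = mass_A / M_A = 11.67 / 22.86 = 0.510499 mol
n_B = mass_B / M_B = 10.02 / 94.21 = 0.106358 mol
Limiting reagent: B (smaller), n_limiting = 0.106358 mol
mass_C = n_limiting * M_C = 0.106358 * 117.07
mass_C = 12.45133106 g, rounded to 4 dp:

12.4513 g


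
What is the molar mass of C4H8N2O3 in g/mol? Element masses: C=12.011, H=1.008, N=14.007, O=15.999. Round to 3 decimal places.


M = sum(count * atomic_mass) over atoms.
M = 4*12.011 + 8*1.008 + 2*14.007 + 3*15.999
M = 48.044 + 8.064 + 28.014 + 47.997
M = 132.119 g/mol, rounded to 3 dp:

132.119 g/mol


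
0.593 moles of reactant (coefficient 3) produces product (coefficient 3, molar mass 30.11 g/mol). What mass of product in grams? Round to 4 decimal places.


Use the coefficient ratio to convert reactant moles to product moles, then multiply by the product's molar mass.
moles_P = moles_R * (coeff_P / coeff_R) = 0.593 * (3/3) = 0.593
mass_P = moles_P * M_P = 0.593 * 30.11
mass_P = 17.85523 g, rounded to 4 dp:

17.8552 g


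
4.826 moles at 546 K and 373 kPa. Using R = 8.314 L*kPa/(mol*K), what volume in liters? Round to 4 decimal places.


PV = nRT, solve for V = nRT / P.
nRT = 4.826 * 8.314 * 546 = 21907.3567
V = 21907.3567 / 373
V = 58.73285979 L, rounded to 4 dp:

58.7329 L


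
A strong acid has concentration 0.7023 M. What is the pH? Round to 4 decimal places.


A strong acid dissociates completely, so [H+] equals the given concentration.
pH = -log10([H+]) = -log10(0.7023)
pH = 0.15347733, rounded to 4 dp:

0.1535


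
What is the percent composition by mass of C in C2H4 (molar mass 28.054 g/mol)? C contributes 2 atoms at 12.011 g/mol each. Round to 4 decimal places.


pct = 100 * (n_elem * M_elem) / M_total
mass_contribution = 2 * 12.011 = 24.022 g/mol
pct = 100 * 24.022 / 28.054
pct = 85.62771797 %, rounded to 4 dp:

85.6277 %


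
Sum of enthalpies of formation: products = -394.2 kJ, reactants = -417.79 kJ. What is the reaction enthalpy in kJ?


dH_rxn = sum(dH_f products) - sum(dH_f reactants)
dH_rxn = -394.2 - (-417.79)
dH_rxn = 23.59 kJ:

23.59 kJ


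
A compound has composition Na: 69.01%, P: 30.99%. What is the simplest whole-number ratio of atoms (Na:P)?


Assume 100 g of compound, divide each mass% by atomic mass to get moles, then normalize by the smallest to get a raw atom ratio.
Moles per 100 g: Na: 69.01/22.99 = 3.0017, P: 30.99/30.974 = 1.0005
Raw ratio (divide by min = 1.0005): Na: 3.0, P: 1.0
Multiply by 1 to clear fractions: Na: 3.0 ~= 3, P: 1.0 ~= 1
Reduce by GCD to get the simplest whole-number ratio:

3:1


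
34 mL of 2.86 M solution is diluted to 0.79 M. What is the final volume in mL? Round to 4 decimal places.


Dilution: M1*V1 = M2*V2, solve for V2.
V2 = M1*V1 / M2
V2 = 2.86 * 34 / 0.79
V2 = 97.24 / 0.79
V2 = 123.08860759 mL, rounded to 4 dp:

123.0886 mL
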